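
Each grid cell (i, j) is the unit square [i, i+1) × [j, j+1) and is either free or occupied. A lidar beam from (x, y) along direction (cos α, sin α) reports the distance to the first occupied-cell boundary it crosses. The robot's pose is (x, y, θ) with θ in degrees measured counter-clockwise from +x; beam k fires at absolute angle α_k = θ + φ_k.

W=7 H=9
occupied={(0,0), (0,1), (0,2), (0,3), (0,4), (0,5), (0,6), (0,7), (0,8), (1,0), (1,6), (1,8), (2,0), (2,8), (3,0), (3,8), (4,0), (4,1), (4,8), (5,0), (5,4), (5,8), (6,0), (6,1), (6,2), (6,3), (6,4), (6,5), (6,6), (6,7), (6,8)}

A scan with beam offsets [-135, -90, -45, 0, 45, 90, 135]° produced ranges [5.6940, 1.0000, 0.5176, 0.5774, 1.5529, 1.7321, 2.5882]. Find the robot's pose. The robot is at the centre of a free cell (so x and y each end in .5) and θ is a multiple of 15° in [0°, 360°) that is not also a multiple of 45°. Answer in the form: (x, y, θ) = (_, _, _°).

Candidates: 32 free-cell centres × 16 headings = 512 poses. Raycast each; keep the one whose scan matches to 4 dp.
  (2.5, 4.5, 165°): beam 1 = 4.0415 ≠ 5.6940 ✗
  (5.5, 3.5, 165°): beam 1 = 0.5774 ≠ 5.6940 ✗
  (4.5, 3.5, 75°): beam 1 = 2.8868 ≠ 5.6940 ✗
  …
  (1.5, 2.5, 210°): r_1=5.6940, r_2=1.0000, r_3=0.5176, r_4=0.5774, r_5=1.5529, r_6=1.7321, r_7=2.5882 — all match ✓
Only this pose fits every beam.

(x, y, θ) = (1.5, 2.5, 210°)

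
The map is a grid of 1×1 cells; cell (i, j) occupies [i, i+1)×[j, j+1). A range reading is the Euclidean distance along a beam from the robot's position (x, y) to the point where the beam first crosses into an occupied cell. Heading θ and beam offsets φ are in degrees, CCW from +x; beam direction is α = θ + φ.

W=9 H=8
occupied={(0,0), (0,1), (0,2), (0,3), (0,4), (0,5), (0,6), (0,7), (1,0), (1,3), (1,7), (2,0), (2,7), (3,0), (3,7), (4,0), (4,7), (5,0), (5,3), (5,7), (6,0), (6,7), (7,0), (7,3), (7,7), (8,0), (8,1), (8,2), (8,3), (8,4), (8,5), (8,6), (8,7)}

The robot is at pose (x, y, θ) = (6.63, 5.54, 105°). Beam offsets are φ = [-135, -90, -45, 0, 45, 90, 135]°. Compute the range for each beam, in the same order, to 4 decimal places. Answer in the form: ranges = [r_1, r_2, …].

beam 1: φ=-135°, α=330°
  cosα=0.8660 sinα=-0.5000 | (6,5) | tMaxX 0.4272 tMaxY 1.0800 | tΔX 1.1547 tΔY 2.0000
    t=0.4272 [x] (7,5)
    t=1.0800 [y] (7,4)
    t=1.5819 [x] (8,4) — stop
  → r_1 = 1.5819
beam 2: φ=-90°, α=15°
  cosα=0.9659 sinα=0.2588 | (6,5) | tMaxX 0.3831 tMaxY 1.7773 | tΔX 1.0353 tΔY 3.8637
    t=0.3831 [x] (7,5)
    t=1.4183 [x] (8,5) — stop
  → r_2 = 1.4183
beam 3: φ=-45°, α=60°
  cosα=0.5000 sinα=0.8660 | (6,5) | tMaxX 0.7400 tMaxY 0.5312 | tΔX 2.0000 tΔY 1.1547
    t=0.5312 [y] (6,6)
    t=0.7400 [x] (7,6)
    t=1.6859 [y] (7,7) — stop
  → r_3 = 1.6859
beam 4: φ=0°, α=105°
  cosα=-0.2588 sinα=0.9659 | (6,5) | tMaxX 2.4341 tMaxY 0.4762 | tΔX 3.8637 tΔY 1.0353
    t=0.4762 [y] (6,6)
    t=1.5115 [y] (6,7) — stop
  → r_4 = 1.5115
beam 5: φ=45°, α=150°
  cosα=-0.8660 sinα=0.5000 | (6,5) | tMaxX 0.7275 tMaxY 0.9200 | tΔX 1.1547 tΔY 2.0000
    t=0.7275 [x] (5,5)
    t=0.9200 [y] (5,6)
    t=1.8822 [x] (4,6)
    t=2.9200 [y] (4,7) — stop
  → r_5 = 2.9200
beam 6: φ=90°, α=195°
  cosα=-0.9659 sinα=-0.2588 | (6,5) | tMaxX 0.6522 tMaxY 2.0864 | tΔX 1.0353 tΔY 3.8637
    t=0.6522 [x] (5,5)
    t=1.6875 [x] (4,5)
    t=2.0864 [y] (4,4)
    t=2.7228 [x] (3,4)
    t=3.7581 [x] (2,4)
    t=4.7933 [x] (1,4)
    t=5.8286 [x] (0,4) — stop
  → r_6 = 5.8286
beam 7: φ=135°, α=240°
  cosα=-0.5000 sinα=-0.8660 | (6,5) | tMaxX 1.2600 tMaxY 0.6235 | tΔX 2.0000 tΔY 1.1547
    t=0.6235 [y] (6,4)
    t=1.2600 [x] (5,4)
    t=1.7782 [y] (5,3) — stop
  → r_7 = 1.7782

ranges = [1.5819, 1.4183, 1.6859, 1.5115, 2.9200, 5.8286, 1.7782]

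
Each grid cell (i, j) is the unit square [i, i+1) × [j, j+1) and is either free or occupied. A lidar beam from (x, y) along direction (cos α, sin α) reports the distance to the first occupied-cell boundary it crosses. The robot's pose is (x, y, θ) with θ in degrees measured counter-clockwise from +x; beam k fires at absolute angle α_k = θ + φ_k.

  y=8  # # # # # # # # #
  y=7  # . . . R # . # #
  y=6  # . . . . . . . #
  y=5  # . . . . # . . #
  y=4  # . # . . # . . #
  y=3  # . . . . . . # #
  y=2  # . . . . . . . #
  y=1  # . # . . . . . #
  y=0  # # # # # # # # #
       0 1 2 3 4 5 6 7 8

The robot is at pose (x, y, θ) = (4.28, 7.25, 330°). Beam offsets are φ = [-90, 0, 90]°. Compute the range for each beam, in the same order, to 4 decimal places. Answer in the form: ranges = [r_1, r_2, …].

ranges = [2.5981, 4.2955, 0.8660]

beam 1: φ=-90°, α=240°
  cosα=-0.5000 sinα=-0.8660 | (4,7) | tMaxX 0.5600 tMaxY 0.2887 | tΔX 2.0000 tΔY 1.1547
    t=0.2887 [y] (4,6)
    t=0.5600 [x] (3,6)
    t=1.4434 [y] (3,5)
    t=2.5600 [x] (2,5)
    t=2.5981 [y] (2,4) — stop
  → r_1 = 2.5981
beam 2: φ=0°, α=330°
  cosα=0.8660 sinα=-0.5000 | (4,7) | tMaxX 0.8314 tMaxY 0.5000 | tΔX 1.1547 tΔY 2.0000
    t=0.5000 [y] (4,6)
    t=0.8314 [x] (5,6)
    t=1.9861 [x] (6,6)
    t=2.5000 [y] (6,5)
    t=3.1408 [x] (7,5)
    t=4.2955 [x] (8,5) — stop
  → r_2 = 4.2955
beam 3: φ=90°, α=60°
  cosα=0.5000 sinα=0.8660 | (4,7) | tMaxX 1.4400 tMaxY 0.8660 | tΔX 2.0000 tΔY 1.1547
    t=0.8660 [y] (4,8) — stop
  → r_3 = 0.8660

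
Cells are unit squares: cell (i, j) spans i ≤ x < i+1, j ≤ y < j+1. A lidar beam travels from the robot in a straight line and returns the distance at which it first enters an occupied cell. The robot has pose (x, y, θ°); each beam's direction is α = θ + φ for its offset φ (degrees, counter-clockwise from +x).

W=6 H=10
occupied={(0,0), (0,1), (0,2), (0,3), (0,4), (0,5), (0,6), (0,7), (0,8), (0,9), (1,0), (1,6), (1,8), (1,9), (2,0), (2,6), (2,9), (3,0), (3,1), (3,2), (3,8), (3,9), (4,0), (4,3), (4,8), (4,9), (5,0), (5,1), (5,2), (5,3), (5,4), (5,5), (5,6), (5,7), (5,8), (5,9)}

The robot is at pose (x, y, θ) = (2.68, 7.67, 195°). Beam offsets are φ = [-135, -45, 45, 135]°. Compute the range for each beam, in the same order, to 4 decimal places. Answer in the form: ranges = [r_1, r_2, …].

ranges = [0.6400, 0.7852, 0.7736, 2.6789]

beam 1: φ=-135°, α=60°
  d=(0.5000,0.8660)  start (2,7)  tX=0.6400 tY=0.3811  stride 1/|dx|=2.0000 1/|dy|=1.1547
    cross y-line → (2,8), t=0.3811
    cross x-line → (3,8), t=0.6400 (wall)
  → r_1 = 0.6400
beam 2: φ=-45°, α=150°
  d=(-0.8660,0.5000)  start (2,7)  tX=0.7852 tY=0.6600  stride 1/|dx|=1.1547 1/|dy|=2.0000
    cross y-line → (2,8), t=0.6600
    cross x-line → (1,8), t=0.7852 (wall)
  → r_2 = 0.7852
beam 3: φ=45°, α=240°
  d=(-0.5000,-0.8660)  start (2,7)  tX=1.3600 tY=0.7736  stride 1/|dx|=2.0000 1/|dy|=1.1547
    cross y-line → (2,6), t=0.7736 (wall)
  → r_3 = 0.7736
beam 4: φ=135°, α=330°
  d=(0.8660,-0.5000)  start (2,7)  tX=0.3695 tY=1.3400  stride 1/|dx|=1.1547 1/|dy|=2.0000
    cross x-line → (3,7), t=0.3695
    cross y-line → (3,6), t=1.3400
    cross x-line → (4,6), t=1.5242
    cross x-line → (5,6), t=2.6789 (wall)
  → r_4 = 2.6789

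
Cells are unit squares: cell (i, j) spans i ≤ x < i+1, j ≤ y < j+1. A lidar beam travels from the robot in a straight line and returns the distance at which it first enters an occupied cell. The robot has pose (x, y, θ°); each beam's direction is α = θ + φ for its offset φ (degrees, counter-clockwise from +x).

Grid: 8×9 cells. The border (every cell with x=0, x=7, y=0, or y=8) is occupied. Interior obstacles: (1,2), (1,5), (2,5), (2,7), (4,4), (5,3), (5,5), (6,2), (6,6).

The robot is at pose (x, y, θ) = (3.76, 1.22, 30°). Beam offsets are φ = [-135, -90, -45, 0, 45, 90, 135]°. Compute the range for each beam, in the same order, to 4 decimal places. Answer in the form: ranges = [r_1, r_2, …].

beam 1: φ=-135°, α=255°
  direction (-0.2588, -0.9659); cell (3,1); t to first gridline: x 2.9364, y 0.2278 (then +3.8637 / +1.0353)
    (3,0) via y @ 0.2278  # hit
  → r_1 = 0.2278
beam 2: φ=-90°, α=300°
  direction (0.5000, -0.8660); cell (3,1); t to first gridline: x 0.4800, y 0.2540 (then +2.0000 / +1.1547)
    (3,0) via y @ 0.2540  # hit
  → r_2 = 0.2540
beam 3: φ=-45°, α=345°
  direction (0.9659, -0.2588); cell (3,1); t to first gridline: x 0.2485, y 0.8500 (then +1.0353 / +3.8637)
    (4,1) via x @ 0.2485
    (4,0) via y @ 0.8500  # hit
  → r_3 = 0.8500
beam 4: φ=0°, α=30°
  direction (0.8660, 0.5000); cell (3,1); t to first gridline: x 0.2771, y 1.5600 (then +1.1547 / +2.0000)
    (4,1) via x @ 0.2771
    (5,1) via x @ 1.4318
    (5,2) via y @ 1.5600
    (6,2) via x @ 2.5865  # hit
  → r_4 = 2.5865
beam 5: φ=45°, α=75°
  direction (0.2588, 0.9659); cell (3,1); t to first gridline: x 0.9273, y 0.8075 (then +3.8637 / +1.0353)
    (3,2) via y @ 0.8075
    (4,2) via x @ 0.9273
    (4,3) via y @ 1.8428
    (4,4) via y @ 2.8781  # hit
  → r_5 = 2.8781
beam 6: φ=90°, α=120°
  direction (-0.5000, 0.8660); cell (3,1); t to first gridline: x 1.5200, y 0.9007 (then +2.0000 / +1.1547)
    (3,2) via y @ 0.9007
    (2,2) via x @ 1.5200
    (2,3) via y @ 2.0554
    (2,4) via y @ 3.2101
    (1,4) via x @ 3.5200
    (1,5) via y @ 4.3648  # hit
  → r_6 = 4.3648
beam 7: φ=135°, α=165°
  direction (-0.9659, 0.2588); cell (3,1); t to first gridline: x 0.7868, y 3.0137 (then +1.0353 / +3.8637)
    (2,1) via x @ 0.7868
    (1,1) via x @ 1.8221
    (0,1) via x @ 2.8574  # hit
  → r_7 = 2.8574

ranges = [0.2278, 0.2540, 0.8500, 2.5865, 2.8781, 4.3648, 2.8574]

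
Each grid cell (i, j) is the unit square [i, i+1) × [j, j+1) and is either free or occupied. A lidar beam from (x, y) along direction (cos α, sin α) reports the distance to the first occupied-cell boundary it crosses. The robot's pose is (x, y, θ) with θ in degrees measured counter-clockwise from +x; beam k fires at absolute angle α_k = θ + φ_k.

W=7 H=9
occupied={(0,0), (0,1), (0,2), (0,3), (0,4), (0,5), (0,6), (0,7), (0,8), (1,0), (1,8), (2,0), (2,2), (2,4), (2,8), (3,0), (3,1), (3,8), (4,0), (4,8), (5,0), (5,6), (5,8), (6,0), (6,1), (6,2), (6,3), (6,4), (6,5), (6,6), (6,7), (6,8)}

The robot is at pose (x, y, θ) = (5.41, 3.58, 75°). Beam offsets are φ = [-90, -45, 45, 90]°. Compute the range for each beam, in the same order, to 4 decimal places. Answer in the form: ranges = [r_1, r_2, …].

ranges = [0.6108, 0.6813, 5.1038, 2.4950]

beam 1: φ=-90°, α=345°
  direction (0.9659, -0.2588); cell (5,3); t to first gridline: x 0.6108, y 2.2409 (then +1.0353 / +3.8637)
    (6,3) via x @ 0.6108  # hit
  → r_1 = 0.6108
beam 2: φ=-45°, α=30°
  direction (0.8660, 0.5000); cell (5,3); t to first gridline: x 0.6813, y 0.8400 (then +1.1547 / +2.0000)
    (6,3) via x @ 0.6813  # hit
  → r_2 = 0.6813
beam 3: φ=45°, α=120°
  direction (-0.5000, 0.8660); cell (5,3); t to first gridline: x 0.8200, y 0.4850 (then +2.0000 / +1.1547)
    (5,4) via y @ 0.4850
    (4,4) via x @ 0.8200
    (4,5) via y @ 1.6397
    (4,6) via y @ 2.7944
    (3,6) via x @ 2.8200
    (3,7) via y @ 3.9491
    (2,7) via x @ 4.8200
    (2,8) via y @ 5.1038  # hit
  → r_3 = 5.1038
beam 4: φ=90°, α=165°
  direction (-0.9659, 0.2588); cell (5,3); t to first gridline: x 0.4245, y 1.6228 (then +1.0353 / +3.8637)
    (4,3) via x @ 0.4245
    (3,3) via x @ 1.4597
    (3,4) via y @ 1.6228
    (2,4) via x @ 2.4950  # hit
  → r_4 = 2.4950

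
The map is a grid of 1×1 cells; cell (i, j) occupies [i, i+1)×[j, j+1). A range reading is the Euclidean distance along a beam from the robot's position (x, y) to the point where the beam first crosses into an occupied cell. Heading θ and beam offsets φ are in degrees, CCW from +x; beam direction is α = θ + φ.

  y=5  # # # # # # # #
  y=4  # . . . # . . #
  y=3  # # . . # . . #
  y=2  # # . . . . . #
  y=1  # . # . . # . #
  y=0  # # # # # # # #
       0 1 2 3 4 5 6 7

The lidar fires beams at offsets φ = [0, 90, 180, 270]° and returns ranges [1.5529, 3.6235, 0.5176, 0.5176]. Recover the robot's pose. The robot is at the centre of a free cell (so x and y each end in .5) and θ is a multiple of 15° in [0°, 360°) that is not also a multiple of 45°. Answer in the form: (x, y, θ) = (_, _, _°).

Candidates: 18 free-cell centres × 16 headings = 288 poses. Raycast each; keep the one whose scan matches to 4 dp.
  (6.5, 4.5, 285°): beam 1 = 1.9319 ≠ 1.5529 ✗
  (5.5, 2.5, 165°): beam 1 = 3.6235 ≠ 1.5529 ✗
  (1.5, 4.5, 300°): beam 1 = 0.5774 ≠ 1.5529 ✗
  (5.5, 4.5, 120°): beam 1 = 0.5774 ≠ 1.5529 ✗
  …
  (3.5, 1.5, 15°): r_1=1.5529, r_2=3.6235, r_3=0.5176, r_4=0.5176 — all match ✓
Only this pose fits every beam.

(x, y, θ) = (3.5, 1.5, 15°)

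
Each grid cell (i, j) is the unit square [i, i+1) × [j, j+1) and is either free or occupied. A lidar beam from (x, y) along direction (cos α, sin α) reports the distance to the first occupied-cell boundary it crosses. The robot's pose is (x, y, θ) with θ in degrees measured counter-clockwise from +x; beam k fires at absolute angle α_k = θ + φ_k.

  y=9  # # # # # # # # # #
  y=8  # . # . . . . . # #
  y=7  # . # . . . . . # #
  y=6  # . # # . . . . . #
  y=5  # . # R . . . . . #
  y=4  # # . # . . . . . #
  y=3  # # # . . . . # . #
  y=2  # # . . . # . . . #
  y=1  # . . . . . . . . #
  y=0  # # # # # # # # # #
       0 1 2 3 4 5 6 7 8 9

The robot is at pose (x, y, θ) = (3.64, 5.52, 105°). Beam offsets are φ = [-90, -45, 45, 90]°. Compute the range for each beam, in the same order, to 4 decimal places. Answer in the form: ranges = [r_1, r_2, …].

beam 1: φ=-90°, α=15°
  cosα=0.9659 sinα=0.2588 | (3,5) | tMaxX 0.3727 tMaxY 1.8546 | tΔX 1.0353 tΔY 3.8637
    t=0.3727 [x] (4,5)
    t=1.4080 [x] (5,5)
    t=1.8546 [y] (5,6)
    t=2.4433 [x] (6,6)
    t=3.4785 [x] (7,6)
    t=4.5138 [x] (8,6)
    t=5.5491 [x] (9,6) — stop
  → r_1 = 5.5491
beam 2: φ=-45°, α=60°
  cosα=0.5000 sinα=0.8660 | (3,5) | tMaxX 0.7200 tMaxY 0.5543 | tΔX 2.0000 tΔY 1.1547
    t=0.5543 [y] (3,6) — stop
  → r_2 = 0.5543
beam 3: φ=45°, α=150°
  cosα=-0.8660 sinα=0.5000 | (3,5) | tMaxX 0.7390 tMaxY 0.9600 | tΔX 1.1547 tΔY 2.0000
    t=0.7390 [x] (2,5) — stop
  → r_3 = 0.7390
beam 4: φ=90°, α=195°
  cosα=-0.9659 sinα=-0.2588 | (3,5) | tMaxX 0.6626 tMaxY 2.0091 | tΔX 1.0353 tΔY 3.8637
    t=0.6626 [x] (2,5) — stop
  → r_4 = 0.6626

ranges = [5.5491, 0.5543, 0.7390, 0.6626]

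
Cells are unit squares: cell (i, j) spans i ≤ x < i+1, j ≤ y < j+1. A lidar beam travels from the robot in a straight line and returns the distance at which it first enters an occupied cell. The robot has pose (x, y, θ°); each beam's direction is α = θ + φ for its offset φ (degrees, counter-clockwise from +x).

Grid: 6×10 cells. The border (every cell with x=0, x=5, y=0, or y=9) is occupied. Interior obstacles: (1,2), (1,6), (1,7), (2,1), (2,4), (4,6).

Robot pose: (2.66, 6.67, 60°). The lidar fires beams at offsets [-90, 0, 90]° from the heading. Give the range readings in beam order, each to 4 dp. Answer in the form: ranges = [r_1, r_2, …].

beam 1: φ=-90°, α=330°
  d=(0.8660,-0.5000)  start (2,6)  tX=0.3926 tY=1.3400  stride 1/|dx|=1.1547 1/|dy|=2.0000
    cross x-line → (3,6), t=0.3926
    cross y-line → (3,5), t=1.3400
    cross x-line → (4,5), t=1.5473
    cross x-line → (5,5), t=2.7020 (wall)
  → r_1 = 2.7020
beam 2: φ=0°, α=60°
  d=(0.5000,0.8660)  start (2,6)  tX=0.6800 tY=0.3811  stride 1/|dx|=2.0000 1/|dy|=1.1547
    cross y-line → (2,7), t=0.3811
    cross x-line → (3,7), t=0.6800
    cross y-line → (3,8), t=1.5358
    cross x-line → (4,8), t=2.6800
    cross y-line → (4,9), t=2.6905 (wall)
  → r_2 = 2.6905
beam 3: φ=90°, α=150°
  d=(-0.8660,0.5000)  start (2,6)  tX=0.7621 tY=0.6600  stride 1/|dx|=1.1547 1/|dy|=2.0000
    cross y-line → (2,7), t=0.6600
    cross x-line → (1,7), t=0.7621 (wall)
  → r_3 = 0.7621

ranges = [2.7020, 2.6905, 0.7621]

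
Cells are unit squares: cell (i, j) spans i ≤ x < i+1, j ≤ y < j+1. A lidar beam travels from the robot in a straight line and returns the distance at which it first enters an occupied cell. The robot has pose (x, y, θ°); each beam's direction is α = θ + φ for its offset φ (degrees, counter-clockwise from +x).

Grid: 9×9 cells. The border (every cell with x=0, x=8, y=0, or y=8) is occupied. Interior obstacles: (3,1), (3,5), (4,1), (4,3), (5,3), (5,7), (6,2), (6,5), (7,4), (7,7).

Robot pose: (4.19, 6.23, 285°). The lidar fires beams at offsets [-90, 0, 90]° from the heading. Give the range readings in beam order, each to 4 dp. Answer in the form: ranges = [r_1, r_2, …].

beam 1: φ=-90°, α=195°
  direction (-0.9659, -0.2588); cell (4,6); t to first gridline: x 0.1967, y 0.8887 (then +1.0353 / +3.8637)
    (3,6) via x @ 0.1967
    (3,5) via y @ 0.8887  # hit
  → r_1 = 0.8887
beam 2: φ=0°, α=285°
  direction (0.2588, -0.9659); cell (4,6); t to first gridline: x 3.1296, y 0.2381 (then +3.8637 / +1.0353)
    (4,5) via y @ 0.2381
    (4,4) via y @ 1.2734
    (4,3) via y @ 2.3087  # hit
  → r_2 = 2.3087
beam 3: φ=90°, α=15°
  direction (0.9659, 0.2588); cell (4,6); t to first gridline: x 0.8386, y 2.9751 (then +1.0353 / +3.8637)
    (5,6) via x @ 0.8386
    (6,6) via x @ 1.8738
    (7,6) via x @ 2.9091
    (7,7) via y @ 2.9751  # hit
  → r_3 = 2.9751

ranges = [0.8887, 2.3087, 2.9751]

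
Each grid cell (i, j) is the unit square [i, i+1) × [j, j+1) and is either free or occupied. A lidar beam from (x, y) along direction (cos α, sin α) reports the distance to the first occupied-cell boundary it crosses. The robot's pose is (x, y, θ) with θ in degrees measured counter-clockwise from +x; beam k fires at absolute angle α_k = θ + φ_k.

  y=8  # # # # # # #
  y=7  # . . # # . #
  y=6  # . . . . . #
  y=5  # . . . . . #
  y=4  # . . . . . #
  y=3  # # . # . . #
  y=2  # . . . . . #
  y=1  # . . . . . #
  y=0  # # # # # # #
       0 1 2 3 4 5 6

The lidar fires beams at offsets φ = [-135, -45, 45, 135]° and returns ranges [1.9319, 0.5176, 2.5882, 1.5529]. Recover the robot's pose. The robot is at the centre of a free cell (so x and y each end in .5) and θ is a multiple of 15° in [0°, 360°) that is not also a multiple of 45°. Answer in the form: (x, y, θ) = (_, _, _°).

(x, y, θ) = (3.5, 1.5, 330°)

Candidates: 31 free-cell centres × 16 headings = 496 poses. Raycast each; keep the one whose scan matches to 4 dp.
  (2.5, 2.5, 210°): beam 1 = 4.6587 ≠ 1.9319 ✗
  (1.5, 6.5, 165°): beam 1 = 1.7321 ≠ 1.9319 ✗
  (5.5, 6.5, 285°): beam 1 = 1.0000 ≠ 1.9319 ✗
  (5.5, 2.5, 210°): beam 2 = 1.9319 ≠ 0.5176 ✗
  …
  (3.5, 1.5, 330°): r_1=1.9319, r_2=0.5176, r_3=2.5882, r_4=1.5529 — all match ✓
Only this pose fits every beam.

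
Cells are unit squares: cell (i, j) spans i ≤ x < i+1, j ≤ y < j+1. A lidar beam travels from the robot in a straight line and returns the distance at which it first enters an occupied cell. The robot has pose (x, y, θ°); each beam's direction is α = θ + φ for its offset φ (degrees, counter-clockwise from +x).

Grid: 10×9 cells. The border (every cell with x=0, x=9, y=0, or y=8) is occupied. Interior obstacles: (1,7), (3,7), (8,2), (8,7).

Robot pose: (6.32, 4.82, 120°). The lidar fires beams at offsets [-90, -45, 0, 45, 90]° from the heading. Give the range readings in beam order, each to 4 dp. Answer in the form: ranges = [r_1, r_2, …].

ranges = [3.0946, 3.2922, 3.6719, 5.5077, 6.1430]

beam 1: φ=-90°, α=30°
  dir = (cos 30°, sin 30°) = (0.8660, 0.5000); from cell (6,4)
  next x-line at t=0.7852, next y-line at t=0.3600; Δt_x=1.1547, Δt_y=2.0000
    y: enter (6,5) at t=0.3600
    x: enter (7,5) at t=0.7852
    x: enter (8,5) at t=1.9399
    y: enter (8,6) at t=2.3600
    x: enter (9,6) at t=3.0946 ← occupied
  → r_1 = 3.0946
beam 2: φ=-45°, α=75°
  dir = (cos 75°, sin 75°) = (0.2588, 0.9659); from cell (6,4)
  next x-line at t=2.6273, next y-line at t=0.1863; Δt_x=3.8637, Δt_y=1.0353
    y: enter (6,5) at t=0.1863
    y: enter (6,6) at t=1.2216
    y: enter (6,7) at t=2.2569
    x: enter (7,7) at t=2.6273
    y: enter (7,8) at t=3.2922 ← occupied
  → r_2 = 3.2922
beam 3: φ=0°, α=120°
  dir = (cos 120°, sin 120°) = (-0.5000, 0.8660); from cell (6,4)
  next x-line at t=0.6400, next y-line at t=0.2078; Δt_x=2.0000, Δt_y=1.1547
    y: enter (6,5) at t=0.2078
    x: enter (5,5) at t=0.6400
    y: enter (5,6) at t=1.3625
    y: enter (5,7) at t=2.5172
    x: enter (4,7) at t=2.6400
    y: enter (4,8) at t=3.6719 ← occupied
  → r_3 = 3.6719
beam 4: φ=45°, α=165°
  dir = (cos 165°, sin 165°) = (-0.9659, 0.2588); from cell (6,4)
  next x-line at t=0.3313, next y-line at t=0.6955; Δt_x=1.0353, Δt_y=3.8637
    x: enter (5,4) at t=0.3313
    y: enter (5,5) at t=0.6955
    x: enter (4,5) at t=1.3666
    x: enter (3,5) at t=2.4018
    x: enter (2,5) at t=3.4371
    x: enter (1,5) at t=4.4724
    y: enter (1,6) at t=4.5592
    x: enter (0,6) at t=5.5077 ← occupied
  → r_4 = 5.5077
beam 5: φ=90°, α=210°
  dir = (cos 210°, sin 210°) = (-0.8660, -0.5000); from cell (6,4)
  next x-line at t=0.3695, next y-line at t=1.6400; Δt_x=1.1547, Δt_y=2.0000
    x: enter (5,4) at t=0.3695
    x: enter (4,4) at t=1.5242
    y: enter (4,3) at t=1.6400
    x: enter (3,3) at t=2.6789
    y: enter (3,2) at t=3.6400
    x: enter (2,2) at t=3.8336
    x: enter (1,2) at t=4.9883
    y: enter (1,1) at t=5.6400
    x: enter (0,1) at t=6.1430 ← occupied
  → r_5 = 6.1430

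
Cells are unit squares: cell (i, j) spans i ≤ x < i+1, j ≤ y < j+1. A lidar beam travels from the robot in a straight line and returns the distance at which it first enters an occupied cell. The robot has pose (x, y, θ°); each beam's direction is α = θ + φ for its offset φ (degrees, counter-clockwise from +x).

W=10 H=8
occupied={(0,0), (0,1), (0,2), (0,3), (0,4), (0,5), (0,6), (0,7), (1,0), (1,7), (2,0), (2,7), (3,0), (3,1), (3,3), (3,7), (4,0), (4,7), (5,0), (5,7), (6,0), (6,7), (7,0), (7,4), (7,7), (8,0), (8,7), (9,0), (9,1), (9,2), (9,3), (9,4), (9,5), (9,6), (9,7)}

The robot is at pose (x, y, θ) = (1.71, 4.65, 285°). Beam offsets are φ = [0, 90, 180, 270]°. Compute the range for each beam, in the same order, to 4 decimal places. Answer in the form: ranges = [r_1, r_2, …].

ranges = [3.7788, 7.5472, 2.4329, 0.7350]

beam 1: φ=0°, α=285°
  direction (0.2588, -0.9659); cell (1,4); t to first gridline: x 1.1205, y 0.6729 (then +3.8637 / +1.0353)
    (1,3) via y @ 0.6729
    (2,3) via x @ 1.1205
    (2,2) via y @ 1.7082
    (2,1) via y @ 2.7435
    (2,0) via y @ 3.7788  # hit
  → r_1 = 3.7788
beam 2: φ=90°, α=15°
  direction (0.9659, 0.2588); cell (1,4); t to first gridline: x 0.3002, y 1.3523 (then +1.0353 / +3.8637)
    (2,4) via x @ 0.3002
    (3,4) via x @ 1.3355
    (3,5) via y @ 1.3523
    (4,5) via x @ 2.3708
    (5,5) via x @ 3.4061
    (6,5) via x @ 4.4413
    (6,6) via y @ 5.2160
    (7,6) via x @ 5.4766
    (8,6) via x @ 6.5119
    (9,6) via x @ 7.5472  # hit
  → r_2 = 7.5472
beam 3: φ=180°, α=105°
  direction (-0.2588, 0.9659); cell (1,4); t to first gridline: x 2.7432, y 0.3623 (then +3.8637 / +1.0353)
    (1,5) via y @ 0.3623
    (1,6) via y @ 1.3976
    (1,7) via y @ 2.4329  # hit
  → r_3 = 2.4329
beam 4: φ=270°, α=195°
  direction (-0.9659, -0.2588); cell (1,4); t to first gridline: x 0.7350, y 2.5114 (then +1.0353 / +3.8637)
    (0,4) via x @ 0.7350  # hit
  → r_4 = 0.7350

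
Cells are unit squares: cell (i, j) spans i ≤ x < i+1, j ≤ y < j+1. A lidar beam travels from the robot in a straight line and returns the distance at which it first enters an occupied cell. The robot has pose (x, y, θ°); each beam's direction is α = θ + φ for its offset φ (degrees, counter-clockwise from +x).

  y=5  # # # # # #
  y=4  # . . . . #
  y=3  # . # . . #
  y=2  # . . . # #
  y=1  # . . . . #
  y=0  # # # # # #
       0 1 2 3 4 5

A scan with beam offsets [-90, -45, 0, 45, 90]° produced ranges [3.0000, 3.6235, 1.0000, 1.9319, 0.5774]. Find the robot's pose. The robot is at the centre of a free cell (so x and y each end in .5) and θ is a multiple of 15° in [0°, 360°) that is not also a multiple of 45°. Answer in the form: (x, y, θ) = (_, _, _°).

The pose lattice has 14·16 = 224 candidates. Test each by forward raycasting.
  (3.5, 1.5, 60°): beam 1 = 1.0000 ≠ 3.0000 ✗
  (3.5, 2.5, 15°): beam 1 = 1.5529 ≠ 3.0000 ✗
  (3.5, 4.5, 195°): beam 1 = 0.5176 ≠ 3.0000 ✗
  (3.5, 1.5, 195°): beam 1 = 1.9319 ≠ 3.0000 ✗
  (1.5, 3.5, 105°): beam 1 = 0.5176 ≠ 3.0000 ✗
  …
  (1.5, 2.5, 60°): r_1=3.0000, r_2=3.6235, r_3=1.0000, r_4=1.9319, r_5=0.5774 — all match ✓
No second candidate reproduces the full scan.

(x, y, θ) = (1.5, 2.5, 60°)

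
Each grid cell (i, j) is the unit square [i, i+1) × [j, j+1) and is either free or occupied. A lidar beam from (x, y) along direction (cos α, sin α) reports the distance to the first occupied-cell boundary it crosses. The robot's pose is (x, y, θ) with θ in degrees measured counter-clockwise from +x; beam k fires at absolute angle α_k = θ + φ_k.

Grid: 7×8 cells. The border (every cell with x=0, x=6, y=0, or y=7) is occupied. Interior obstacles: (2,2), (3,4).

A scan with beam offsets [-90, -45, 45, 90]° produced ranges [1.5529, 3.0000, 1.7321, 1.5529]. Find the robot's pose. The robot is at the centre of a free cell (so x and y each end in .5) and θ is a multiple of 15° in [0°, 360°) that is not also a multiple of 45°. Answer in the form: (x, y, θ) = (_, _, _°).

(x, y, θ) = (4.5, 2.5, 255°)

Candidates: 28 free-cell centres × 16 headings = 448 poses. Raycast each; keep the one whose scan matches to 4 dp.
  (4.5, 2.5, 300°): beam 1 = 3.0000 ≠ 1.5529 ✗
  (1.5, 3.5, 30°): beam 1 = 1.0000 ≠ 1.5529 ✗
  (3.5, 5.5, 75°): beam 1 = 2.5882 ≠ 1.5529 ✗
  (2.5, 3.5, 30°): beam 1 = 0.5774 ≠ 1.5529 ✗
  …
  (4.5, 2.5, 255°): r_1=1.5529, r_2=3.0000, r_3=1.7321, r_4=1.5529 — all match ✓
Unique over the lattice → pose = (4.5, 2.5, 255°).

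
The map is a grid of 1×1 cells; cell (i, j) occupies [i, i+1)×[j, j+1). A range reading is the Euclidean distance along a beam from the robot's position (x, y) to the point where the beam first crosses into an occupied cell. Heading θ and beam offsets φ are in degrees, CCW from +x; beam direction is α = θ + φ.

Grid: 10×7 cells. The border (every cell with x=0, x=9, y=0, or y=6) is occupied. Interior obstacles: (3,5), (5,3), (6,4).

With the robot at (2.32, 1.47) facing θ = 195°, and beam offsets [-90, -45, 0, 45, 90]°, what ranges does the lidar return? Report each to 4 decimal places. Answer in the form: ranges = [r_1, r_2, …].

beam 1: φ=-90°, α=105°
  cosα=-0.2588 sinα=0.9659 | (2,1) | tMaxX 1.2364 tMaxY 0.5487 | tΔX 3.8637 tΔY 1.0353
    t=0.5487 [y] (2,2)
    t=1.2364 [x] (1,2)
    t=1.5840 [y] (1,3)
    t=2.6192 [y] (1,4)
    t=3.6545 [y] (1,5)
    t=4.6898 [y] (1,6) — stop
  → r_1 = 4.6898
beam 2: φ=-45°, α=150°
  cosα=-0.8660 sinα=0.5000 | (2,1) | tMaxX 0.3695 tMaxY 1.0600 | tΔX 1.1547 tΔY 2.0000
    t=0.3695 [x] (1,1)
    t=1.0600 [y] (1,2)
    t=1.5242 [x] (0,2) — stop
  → r_2 = 1.5242
beam 3: φ=0°, α=195°
  cosα=-0.9659 sinα=-0.2588 | (2,1) | tMaxX 0.3313 tMaxY 1.8159 | tΔX 1.0353 tΔY 3.8637
    t=0.3313 [x] (1,1)
    t=1.3666 [x] (0,1) — stop
  → r_3 = 1.3666
beam 4: φ=45°, α=240°
  cosα=-0.5000 sinα=-0.8660 | (2,1) | tMaxX 0.6400 tMaxY 0.5427 | tΔX 2.0000 tΔY 1.1547
    t=0.5427 [y] (2,0) — stop
  → r_4 = 0.5427
beam 5: φ=90°, α=285°
  cosα=0.2588 sinα=-0.9659 | (2,1) | tMaxX 2.6273 tMaxY 0.4866 | tΔX 3.8637 tΔY 1.0353
    t=0.4866 [y] (2,0) — stop
  → r_5 = 0.4866

ranges = [4.6898, 1.5242, 1.3666, 0.5427, 0.4866]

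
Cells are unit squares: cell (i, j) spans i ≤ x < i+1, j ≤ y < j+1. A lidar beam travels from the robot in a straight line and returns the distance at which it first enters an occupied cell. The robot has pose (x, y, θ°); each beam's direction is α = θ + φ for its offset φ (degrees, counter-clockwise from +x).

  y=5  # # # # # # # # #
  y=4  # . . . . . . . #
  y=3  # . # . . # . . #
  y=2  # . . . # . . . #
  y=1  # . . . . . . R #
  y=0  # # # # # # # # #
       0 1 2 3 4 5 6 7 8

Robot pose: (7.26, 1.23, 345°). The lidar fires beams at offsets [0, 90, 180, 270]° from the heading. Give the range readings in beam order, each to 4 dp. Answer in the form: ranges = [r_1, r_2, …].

ranges = [0.7661, 2.8591, 2.9751, 0.2381]

beam 1: φ=0°, α=345°
  dir = (cos 345°, sin 345°) = (0.9659, -0.2588); from cell (7,1)
  next x-line at t=0.7661, next y-line at t=0.8887; Δt_x=1.0353, Δt_y=3.8637
    x: enter (8,1) at t=0.7661 ← occupied
  → r_1 = 0.7661
beam 2: φ=90°, α=75°
  dir = (cos 75°, sin 75°) = (0.2588, 0.9659); from cell (7,1)
  next x-line at t=2.8591, next y-line at t=0.7972; Δt_x=3.8637, Δt_y=1.0353
    y: enter (7,2) at t=0.7972
    y: enter (7,3) at t=1.8324
    x: enter (8,3) at t=2.8591 ← occupied
  → r_2 = 2.8591
beam 3: φ=180°, α=165°
  dir = (cos 165°, sin 165°) = (-0.9659, 0.2588); from cell (7,1)
  next x-line at t=0.2692, next y-line at t=2.9751; Δt_x=1.0353, Δt_y=3.8637
    x: enter (6,1) at t=0.2692
    x: enter (5,1) at t=1.3044
    x: enter (4,1) at t=2.3397
    y: enter (4,2) at t=2.9751 ← occupied
  → r_3 = 2.9751
beam 4: φ=270°, α=255°
  dir = (cos 255°, sin 255°) = (-0.2588, -0.9659); from cell (7,1)
  next x-line at t=1.0046, next y-line at t=0.2381; Δt_x=3.8637, Δt_y=1.0353
    y: enter (7,0) at t=0.2381 ← occupied
  → r_4 = 0.2381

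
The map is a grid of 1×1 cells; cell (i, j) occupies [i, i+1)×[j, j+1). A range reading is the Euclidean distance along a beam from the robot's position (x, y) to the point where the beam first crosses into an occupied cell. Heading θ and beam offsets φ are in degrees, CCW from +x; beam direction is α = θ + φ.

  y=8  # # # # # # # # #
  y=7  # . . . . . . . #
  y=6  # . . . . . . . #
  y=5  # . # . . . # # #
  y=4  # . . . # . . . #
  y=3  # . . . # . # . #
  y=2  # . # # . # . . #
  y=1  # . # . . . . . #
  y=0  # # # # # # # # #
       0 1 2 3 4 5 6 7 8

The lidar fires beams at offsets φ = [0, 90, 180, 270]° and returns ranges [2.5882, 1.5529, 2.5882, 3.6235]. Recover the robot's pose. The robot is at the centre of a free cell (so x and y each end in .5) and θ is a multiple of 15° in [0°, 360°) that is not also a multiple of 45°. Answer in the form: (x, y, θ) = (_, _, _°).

(x, y, θ) = (3.5, 6.5, 345°)

The pose lattice has 39·16 = 624 candidates. Test each by forward raycasting.
  (7.5, 7.5, 330°): beam 1 = 0.5774 ≠ 2.5882 ✗
  (4.5, 7.5, 105°): beam 1 = 0.5176 ≠ 2.5882 ✗
  (7.5, 1.5, 210°): beam 1 = 1.0000 ≠ 2.5882 ✗
  (1.5, 5.5, 60°): beam 1 = 2.8868 ≠ 2.5882 ✗
  …
  (3.5, 6.5, 345°): r_1=2.5882, r_2=1.5529, r_3=2.5882, r_4=3.6235 — all match ✓
Unique over the lattice → pose = (3.5, 6.5, 345°).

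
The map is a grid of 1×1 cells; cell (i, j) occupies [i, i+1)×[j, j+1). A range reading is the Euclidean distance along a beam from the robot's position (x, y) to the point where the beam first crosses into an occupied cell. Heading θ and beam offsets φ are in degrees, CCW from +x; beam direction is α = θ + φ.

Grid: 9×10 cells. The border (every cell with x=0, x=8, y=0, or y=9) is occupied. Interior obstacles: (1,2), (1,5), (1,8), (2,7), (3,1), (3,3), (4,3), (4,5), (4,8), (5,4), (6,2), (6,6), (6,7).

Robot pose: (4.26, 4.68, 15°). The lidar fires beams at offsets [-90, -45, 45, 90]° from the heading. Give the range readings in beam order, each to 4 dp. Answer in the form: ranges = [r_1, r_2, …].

beam 1: φ=-90°, α=285°
  direction (0.2588, -0.9659); cell (4,4); t to first gridline: x 2.8591, y 0.7040 (then +3.8637 / +1.0353)
    (4,3) via y @ 0.7040  # hit
  → r_1 = 0.7040
beam 2: φ=-45°, α=330°
  direction (0.8660, -0.5000); cell (4,4); t to first gridline: x 0.8545, y 1.3600 (then +1.1547 / +2.0000)
    (5,4) via x @ 0.8545  # hit
  → r_2 = 0.8545
beam 3: φ=45°, α=60°
  direction (0.5000, 0.8660); cell (4,4); t to first gridline: x 1.4800, y 0.3695 (then +2.0000 / +1.1547)
    (4,5) via y @ 0.3695  # hit
  → r_3 = 0.3695
beam 4: φ=90°, α=105°
  direction (-0.2588, 0.9659); cell (4,4); t to first gridline: x 1.0046, y 0.3313 (then +3.8637 / +1.0353)
    (4,5) via y @ 0.3313  # hit
  → r_4 = 0.3313

ranges = [0.7040, 0.8545, 0.3695, 0.3313]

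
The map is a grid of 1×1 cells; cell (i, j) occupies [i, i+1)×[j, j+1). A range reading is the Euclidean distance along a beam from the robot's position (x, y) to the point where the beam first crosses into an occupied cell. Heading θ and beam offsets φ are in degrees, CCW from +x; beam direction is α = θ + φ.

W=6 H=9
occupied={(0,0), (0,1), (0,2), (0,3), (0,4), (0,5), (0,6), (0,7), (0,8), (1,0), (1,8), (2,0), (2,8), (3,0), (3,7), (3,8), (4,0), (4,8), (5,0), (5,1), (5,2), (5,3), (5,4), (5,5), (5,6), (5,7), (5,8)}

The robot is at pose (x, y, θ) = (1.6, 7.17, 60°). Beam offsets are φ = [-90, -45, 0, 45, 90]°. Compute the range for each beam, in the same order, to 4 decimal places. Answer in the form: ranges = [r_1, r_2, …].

beam 1: φ=-90°, α=330°
  dir = (cos 330°, sin 330°) = (0.8660, -0.5000); from cell (1,7)
  next x-line at t=0.4619, next y-line at t=0.3400; Δt_x=1.1547, Δt_y=2.0000
    y: enter (1,6) at t=0.3400
    x: enter (2,6) at t=0.4619
    x: enter (3,6) at t=1.6166
    y: enter (3,5) at t=2.3400
    x: enter (4,5) at t=2.7713
    x: enter (5,5) at t=3.9260 ← occupied
  → r_1 = 3.9260
beam 2: φ=-45°, α=15°
  dir = (cos 15°, sin 15°) = (0.9659, 0.2588); from cell (1,7)
  next x-line at t=0.4141, next y-line at t=3.2069; Δt_x=1.0353, Δt_y=3.8637
    x: enter (2,7) at t=0.4141
    x: enter (3,7) at t=1.4494 ← occupied
  → r_2 = 1.4494
beam 3: φ=0°, α=60°
  dir = (cos 60°, sin 60°) = (0.5000, 0.8660); from cell (1,7)
  next x-line at t=0.8000, next y-line at t=0.9584; Δt_x=2.0000, Δt_y=1.1547
    x: enter (2,7) at t=0.8000
    y: enter (2,8) at t=0.9584 ← occupied
  → r_3 = 0.9584
beam 4: φ=45°, α=105°
  dir = (cos 105°, sin 105°) = (-0.2588, 0.9659); from cell (1,7)
  next x-line at t=2.3182, next y-line at t=0.8593; Δt_x=3.8637, Δt_y=1.0353
    y: enter (1,8) at t=0.8593 ← occupied
  → r_4 = 0.8593
beam 5: φ=90°, α=150°
  dir = (cos 150°, sin 150°) = (-0.8660, 0.5000); from cell (1,7)
  next x-line at t=0.6928, next y-line at t=1.6600; Δt_x=1.1547, Δt_y=2.0000
    x: enter (0,7) at t=0.6928 ← occupied
  → r_5 = 0.6928

ranges = [3.9260, 1.4494, 0.9584, 0.8593, 0.6928]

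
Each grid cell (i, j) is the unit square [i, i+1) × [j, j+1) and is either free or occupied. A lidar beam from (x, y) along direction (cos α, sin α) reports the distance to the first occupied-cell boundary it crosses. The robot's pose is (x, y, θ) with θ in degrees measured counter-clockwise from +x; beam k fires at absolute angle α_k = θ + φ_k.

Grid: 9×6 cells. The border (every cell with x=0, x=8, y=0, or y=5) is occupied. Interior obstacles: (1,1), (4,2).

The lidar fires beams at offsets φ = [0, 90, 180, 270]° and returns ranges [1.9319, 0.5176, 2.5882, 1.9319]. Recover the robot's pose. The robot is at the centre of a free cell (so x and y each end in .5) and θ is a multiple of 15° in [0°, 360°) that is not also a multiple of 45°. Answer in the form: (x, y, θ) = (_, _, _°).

The pose lattice has 26·16 = 416 candidates. Test each by forward raycasting.
  (4.5, 4.5, 240°): beam 1 = 4.0415 ≠ 1.9319 ✗
  (2.5, 4.5, 30°): beam 1 = 1.0000 ≠ 1.9319 ✗
  (2.5, 2.5, 345°): beam 1 = 1.5529 ≠ 1.9319 ✗
  (6.5, 1.5, 210°): beam 1 = 1.0000 ≠ 1.9319 ✗
  …
  (3.5, 4.5, 15°): r_1=1.9319, r_2=0.5176, r_3=2.5882, r_4=1.9319 — all match ✓
No second candidate reproduces the full scan.

(x, y, θ) = (3.5, 4.5, 15°)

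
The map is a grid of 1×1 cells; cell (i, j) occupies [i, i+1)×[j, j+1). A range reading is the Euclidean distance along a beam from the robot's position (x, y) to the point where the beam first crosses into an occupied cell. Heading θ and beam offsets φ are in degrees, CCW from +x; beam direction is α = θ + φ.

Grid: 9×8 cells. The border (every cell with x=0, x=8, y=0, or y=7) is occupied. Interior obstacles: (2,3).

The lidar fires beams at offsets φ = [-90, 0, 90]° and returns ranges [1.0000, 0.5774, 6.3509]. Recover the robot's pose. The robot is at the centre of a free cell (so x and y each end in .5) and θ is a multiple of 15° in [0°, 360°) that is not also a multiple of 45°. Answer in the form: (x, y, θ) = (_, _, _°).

(x, y, θ) = (2.5, 1.5, 300°)

The pose lattice has 41·16 = 656 candidates. Test each by forward raycasting.
  (6.5, 2.5, 30°): beam 1 = 1.7321 ≠ 1.0000 ✗
  (4.5, 5.5, 300°): beam 1 = 4.0415 ≠ 1.0000 ✗
  (4.5, 4.5, 120°): beam 1 = 4.0415 ≠ 1.0000 ✗
  (5.5, 3.5, 285°): beam 1 = 4.6587 ≠ 1.0000 ✗
  (7.5, 1.5, 30°): beam 1 = 0.5774 ≠ 1.0000 ✗
  …
  (2.5, 1.5, 300°): r_1=1.0000, r_2=0.5774, r_3=6.3509 — all match ✓
Unique over the lattice → pose = (2.5, 1.5, 300°).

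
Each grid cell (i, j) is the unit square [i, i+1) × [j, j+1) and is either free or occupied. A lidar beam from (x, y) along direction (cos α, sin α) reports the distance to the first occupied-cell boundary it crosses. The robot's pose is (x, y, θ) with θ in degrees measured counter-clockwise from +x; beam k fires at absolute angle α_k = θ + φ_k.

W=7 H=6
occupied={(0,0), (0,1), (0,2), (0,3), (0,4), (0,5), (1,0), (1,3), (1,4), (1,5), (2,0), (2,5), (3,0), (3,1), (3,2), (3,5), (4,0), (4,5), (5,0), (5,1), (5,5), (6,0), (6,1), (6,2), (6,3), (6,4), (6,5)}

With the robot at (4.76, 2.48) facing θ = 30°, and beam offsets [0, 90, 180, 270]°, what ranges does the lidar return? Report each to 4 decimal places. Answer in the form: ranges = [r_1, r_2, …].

beam 1: φ=0°, α=30°
  dir = (cos 30°, sin 30°) = (0.8660, 0.5000); from cell (4,2)
  next x-line at t=0.2771, next y-line at t=1.0400; Δt_x=1.1547, Δt_y=2.0000
    x: enter (5,2) at t=0.2771
    y: enter (5,3) at t=1.0400
    x: enter (6,3) at t=1.4318 ← occupied
  → r_1 = 1.4318
beam 2: φ=90°, α=120°
  dir = (cos 120°, sin 120°) = (-0.5000, 0.8660); from cell (4,2)
  next x-line at t=1.5200, next y-line at t=0.6004; Δt_x=2.0000, Δt_y=1.1547
    y: enter (4,3) at t=0.6004
    x: enter (3,3) at t=1.5200
    y: enter (3,4) at t=1.7551
    y: enter (3,5) at t=2.9098 ← occupied
  → r_2 = 2.9098
beam 3: φ=180°, α=210°
  dir = (cos 210°, sin 210°) = (-0.8660, -0.5000); from cell (4,2)
  next x-line at t=0.8776, next y-line at t=0.9600; Δt_x=1.1547, Δt_y=2.0000
    x: enter (3,2) at t=0.8776 ← occupied
  → r_3 = 0.8776
beam 4: φ=270°, α=300°
  dir = (cos 300°, sin 300°) = (0.5000, -0.8660); from cell (4,2)
  next x-line at t=0.4800, next y-line at t=0.5543; Δt_x=2.0000, Δt_y=1.1547
    x: enter (5,2) at t=0.4800
    y: enter (5,1) at t=0.5543 ← occupied
  → r_4 = 0.5543

ranges = [1.4318, 2.9098, 0.8776, 0.5543]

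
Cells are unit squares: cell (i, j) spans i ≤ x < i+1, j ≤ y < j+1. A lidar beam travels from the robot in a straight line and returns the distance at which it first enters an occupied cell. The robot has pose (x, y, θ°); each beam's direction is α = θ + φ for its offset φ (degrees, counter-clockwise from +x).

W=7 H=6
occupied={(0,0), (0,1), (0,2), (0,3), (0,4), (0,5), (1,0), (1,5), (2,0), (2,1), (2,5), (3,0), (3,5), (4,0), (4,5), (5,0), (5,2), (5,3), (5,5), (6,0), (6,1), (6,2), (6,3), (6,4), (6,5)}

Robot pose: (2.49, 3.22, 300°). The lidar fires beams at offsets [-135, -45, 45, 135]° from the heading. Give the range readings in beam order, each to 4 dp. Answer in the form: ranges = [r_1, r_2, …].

ranges = [1.5426, 1.2630, 2.5985, 1.8428]

beam 1: φ=-135°, α=165°
  dir = (cos 165°, sin 165°) = (-0.9659, 0.2588); from cell (2,3)
  next x-line at t=0.5073, next y-line at t=3.0137; Δt_x=1.0353, Δt_y=3.8637
    x: enter (1,3) at t=0.5073
    x: enter (0,3) at t=1.5426 ← occupied
  → r_1 = 1.5426
beam 2: φ=-45°, α=255°
  dir = (cos 255°, sin 255°) = (-0.2588, -0.9659); from cell (2,3)
  next x-line at t=1.8932, next y-line at t=0.2278; Δt_x=3.8637, Δt_y=1.0353
    y: enter (2,2) at t=0.2278
    y: enter (2,1) at t=1.2630 ← occupied
  → r_2 = 1.2630
beam 3: φ=45°, α=345°
  dir = (cos 345°, sin 345°) = (0.9659, -0.2588); from cell (2,3)
  next x-line at t=0.5280, next y-line at t=0.8500; Δt_x=1.0353, Δt_y=3.8637
    x: enter (3,3) at t=0.5280
    y: enter (3,2) at t=0.8500
    x: enter (4,2) at t=1.5633
    x: enter (5,2) at t=2.5985 ← occupied
  → r_3 = 2.5985
beam 4: φ=135°, α=75°
  dir = (cos 75°, sin 75°) = (0.2588, 0.9659); from cell (2,3)
  next x-line at t=1.9705, next y-line at t=0.8075; Δt_x=3.8637, Δt_y=1.0353
    y: enter (2,4) at t=0.8075
    y: enter (2,5) at t=1.8428 ← occupied
  → r_4 = 1.8428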